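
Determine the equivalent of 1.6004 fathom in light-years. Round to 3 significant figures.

3.09 × 10^-16 ly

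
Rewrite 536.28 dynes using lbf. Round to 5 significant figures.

1 dyn = 2.24809 × 10^-6 lbf.
So 536.28 × 2.24809 × 10^-6 ≈ 0.0012056 lbf.

0.0012056 lbf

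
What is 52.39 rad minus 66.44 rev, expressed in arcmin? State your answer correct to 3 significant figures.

-1.26 × 10^6 arcmin

52.39 rad = 180103.6 arcmin and 66.44 rev = 1435104 arcmin.
180103.6 − 1435104 ≈ -1.26 × 10^6 arcmin.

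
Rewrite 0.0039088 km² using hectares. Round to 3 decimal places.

0.391 ha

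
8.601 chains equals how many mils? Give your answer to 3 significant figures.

6.81e+6 mil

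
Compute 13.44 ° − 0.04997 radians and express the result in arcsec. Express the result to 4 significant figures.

13.44 ° = 48384.0 arcsec and 0.04997 rad = 10307.1 arcsec.
48384.0 − 10307.1 ≈ 38080 arcsec.

38080 arcseconds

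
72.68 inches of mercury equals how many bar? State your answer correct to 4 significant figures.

1 inHg = 0.0338639 bar.
72.68 × 0.0338639 ≈ 2.461 bar.

2.461 bar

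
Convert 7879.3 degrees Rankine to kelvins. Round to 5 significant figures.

°R = K × 9/5.
Applying the formula gives 4377.4 K.

4377.4 K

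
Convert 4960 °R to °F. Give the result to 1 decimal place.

4500.3 °F

°R = °F + 459.67.
Applying the formula gives 4500.3 °F.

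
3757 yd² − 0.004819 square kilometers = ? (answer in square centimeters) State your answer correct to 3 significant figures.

3757 yd² = 3.14133e+7 cm² and 0.004819 km² = 4.81900e+7 cm².
3.14133e+7 − 4.81900e+7 ≈ -1.68e+7 cm².

-1.68e+7 cm²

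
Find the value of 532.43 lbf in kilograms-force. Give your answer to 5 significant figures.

1 pound-force = 0.453592 kgf.
Thus 532.43 × 0.453592 ≈ 241.51 kgf.

241.51 kgf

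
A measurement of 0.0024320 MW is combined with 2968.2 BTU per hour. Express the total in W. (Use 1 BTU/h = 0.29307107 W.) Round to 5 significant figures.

3301.9 watts

0.0024320 MW = 2432.00 W and 2968.2 BTU/h = 869.894 W.
2432.00 + 869.894 ≈ 3301.9 W.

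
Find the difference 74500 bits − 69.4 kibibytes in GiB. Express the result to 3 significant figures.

74500 bit = 8.67294e-6 GiB and 69.4 KiB = 6.61850e-5 GiB.
8.67294e-6 − 6.61850e-5 ≈ -5.75e-5 GiB.

-5.75e-5 gibibytes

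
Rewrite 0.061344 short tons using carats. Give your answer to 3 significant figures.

1 short ton = 4.53592e+6 ct.
Thus 0.061344 × 4.53592e+6 ≈ 278000 ct.

278000 carats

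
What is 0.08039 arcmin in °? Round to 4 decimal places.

1 arcminute = 0.0166667 degrees.
0.08039 × 0.0166667 ≈ 0.0013 °.

0.0013 °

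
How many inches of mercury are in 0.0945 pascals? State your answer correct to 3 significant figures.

2.79 × 10^-5 inches of mercury

1 Pa = 0.000295300 inHg.
So 0.0945 × 0.000295300 ≈ 2.79 × 10^-5 inHg.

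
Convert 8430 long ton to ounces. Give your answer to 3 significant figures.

1 long ton = 35840.0 oz.
So 8430 × 35840.0 ≈ 3.02 × 10^8 oz.

3.02 × 10^8 oz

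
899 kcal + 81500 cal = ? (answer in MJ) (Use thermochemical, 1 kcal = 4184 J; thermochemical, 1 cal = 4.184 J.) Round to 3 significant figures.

4.10 megajoules

899 kcal = 3.76142 MJ and 81500 cal = 0.340996 MJ.
3.76142 + 0.340996 ≈ 4.10 MJ.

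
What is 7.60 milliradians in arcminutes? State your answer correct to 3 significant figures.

26.1 arcmin

1 mrad = 3.43775 arcminutes.
Thus 7.60 × 3.43775 ≈ 26.1 arcmin.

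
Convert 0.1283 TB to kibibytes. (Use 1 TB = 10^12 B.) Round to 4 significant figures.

1 TB = 9.765625 × 10^8 KiB.
0.1283 × 9.765625 × 10^8 ≈ 1.253 × 10^8 KiB.

1.253 × 10^8 KiB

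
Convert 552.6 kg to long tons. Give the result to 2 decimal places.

0.54 long tons

1 kilogram = 0.000984207 long ton.
Then 552.6 × 0.000984207 ≈ 0.54 long ton.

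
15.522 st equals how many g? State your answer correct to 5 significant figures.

98569 grams

1 st = 6350.29 grams.
Then 15.522 × 6350.29 ≈ 98569 g.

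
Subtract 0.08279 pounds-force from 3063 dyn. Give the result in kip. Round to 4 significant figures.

3063 dyn = 6.88590e-6 kip and 0.08279 lbf = 8.27900e-5 kip.
6.88590e-6 − 8.27900e-5 ≈ -7.590e-5 kip.

-7.590e-5 kip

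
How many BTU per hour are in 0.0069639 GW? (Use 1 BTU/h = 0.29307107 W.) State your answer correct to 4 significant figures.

2.376e+7 BTU/h

1 gigawatt = 3.41214e+9 BTU/h.
So 0.0069639 × 3.41214e+9 ≈ 2.376e+7 BTU/h.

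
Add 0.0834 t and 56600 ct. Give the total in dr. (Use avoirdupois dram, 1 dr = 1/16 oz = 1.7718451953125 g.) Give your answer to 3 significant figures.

53500 drams

0.0834 t = 47069.6 dr and 56600 ct = 6388.82 dr.
47069.6 + 6388.82 ≈ 53500 dr.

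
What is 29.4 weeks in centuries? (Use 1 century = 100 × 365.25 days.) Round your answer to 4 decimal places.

0.0056 century

1 wk = 0.000191650 century.
So 29.4 × 0.000191650 ≈ 0.0056 century.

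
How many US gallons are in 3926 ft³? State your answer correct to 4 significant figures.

29370 US gal

1 cubic foot = 7.48052 US gallons.
So 3926 × 7.48052 ≈ 29370 US gal.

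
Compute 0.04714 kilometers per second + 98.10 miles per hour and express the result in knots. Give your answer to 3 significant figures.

0.04714 km/s = 91.6328 kn and 98.10 mph = 85.2466 kn.
91.6328 + 85.2466 ≈ 177 kn.

177 kn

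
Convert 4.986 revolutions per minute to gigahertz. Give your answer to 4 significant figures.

8.310 × 10^-11 gigahertz

1 rpm = 1.66667 × 10^-11 GHz.
4.986 × 1.66667 × 10^-11 ≈ 8.310 × 10^-11 GHz.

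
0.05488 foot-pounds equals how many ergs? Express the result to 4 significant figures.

744100 ergs

1 ft·lbf = 1.35582 × 10^7 ergs.
Then 0.05488 × 1.35582 × 10^7 ≈ 744100 erg.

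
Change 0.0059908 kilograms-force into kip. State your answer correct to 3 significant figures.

1.32e-5 kips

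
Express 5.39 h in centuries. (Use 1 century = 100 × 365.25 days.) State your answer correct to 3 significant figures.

6.15 × 10^-6 centuries

1 hour = 1.14077 × 10^-6 centuries.
So 5.39 × 1.14077 × 10^-6 ≈ 6.15 × 10^-6 century.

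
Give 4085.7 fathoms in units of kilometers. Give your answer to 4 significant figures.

1 fathom = 0.00182880 km.
Thus 4085.7 × 0.00182880 ≈ 7.472 km.

7.472 kilometers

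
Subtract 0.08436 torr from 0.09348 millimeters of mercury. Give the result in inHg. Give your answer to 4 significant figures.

0.0003591 inHg

0.09348 mmHg = 0.003680315 inHg and 0.08436 torr = 0.003321259 inHg.
0.003680315 − 0.003321259 ≈ 0.0003591 inHg.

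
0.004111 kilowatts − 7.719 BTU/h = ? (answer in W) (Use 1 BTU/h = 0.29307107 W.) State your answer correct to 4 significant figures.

1.849 W

0.004111 kW = 4.11100 W and 7.719 BTU/h = 2.26222 W.
4.11100 − 2.26222 ≈ 1.849 W.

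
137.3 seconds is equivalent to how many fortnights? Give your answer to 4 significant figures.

0.0001135 fortnights

1 s = 8.26720e-7 fortnight.
Then 137.3 × 8.26720e-7 ≈ 0.0001135 fortnight.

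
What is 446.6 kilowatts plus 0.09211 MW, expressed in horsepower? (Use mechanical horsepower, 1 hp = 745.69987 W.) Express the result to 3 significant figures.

722 horsepower

446.6 kW = 598.900 hp and 0.09211 MW = 123.522 hp.
598.900 + 123.522 ≈ 722 hp.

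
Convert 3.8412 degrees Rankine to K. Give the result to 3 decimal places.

2.134 K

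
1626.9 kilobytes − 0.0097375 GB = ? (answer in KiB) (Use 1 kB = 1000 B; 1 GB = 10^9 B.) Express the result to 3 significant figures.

1626.9 kB = 1588.77 KiB and 0.0097375 GB = 9509.28 KiB.
1588.77 − 9509.28 ≈ -7920 KiB.

-7920 KiB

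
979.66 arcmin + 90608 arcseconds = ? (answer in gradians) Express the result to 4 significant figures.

46.11 gradians

979.66 arcmin = 18.1419 grad and 90608 arcsec = 27.9654 grad.
18.1419 + 27.9654 ≈ 46.11 grad.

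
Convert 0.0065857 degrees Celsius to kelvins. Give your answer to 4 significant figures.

K = °C + 273.15.
Applying the formula gives 273.2 K.

273.2 K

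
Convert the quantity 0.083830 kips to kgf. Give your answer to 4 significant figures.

38.02 kilograms-force

1 kip = 453.592 kilograms-force.
Thus 0.083830 × 453.592 ≈ 38.02 kgf.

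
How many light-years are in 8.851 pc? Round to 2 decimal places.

1 pc = 3.26156 ly.
Thus 8.851 × 3.26156 ≈ 28.87 ly.

28.87 ly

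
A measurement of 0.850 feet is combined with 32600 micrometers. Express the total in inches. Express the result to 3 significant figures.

11.5 inches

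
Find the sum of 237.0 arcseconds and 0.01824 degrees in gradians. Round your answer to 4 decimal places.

237.0 arcsec = 0.0731481 grad and 0.01824 ° = 0.0202667 grad.
0.0731481 + 0.0202667 ≈ 0.0934 grad.

0.0934 gradians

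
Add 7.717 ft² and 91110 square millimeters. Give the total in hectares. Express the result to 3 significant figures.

7.717 ft² = 7.16933e-5 ha and 91110 mm² = 9.11100e-6 ha.
7.16933e-5 + 9.11100e-6 ≈ 8.08e-5 ha.

8.08e-5 ha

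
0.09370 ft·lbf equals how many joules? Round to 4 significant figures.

0.1270 joules

1 ft·lbf = 1.35582 J.
So 0.09370 × 1.35582 ≈ 0.1270 J.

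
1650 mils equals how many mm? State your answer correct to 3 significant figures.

1 mil = 0.0254000 millimeters.
So 1650 × 0.0254000 ≈ 41.9 mm.

41.9 mm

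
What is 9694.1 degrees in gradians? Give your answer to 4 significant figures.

10770 grad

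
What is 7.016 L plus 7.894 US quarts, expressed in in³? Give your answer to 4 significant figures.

7.016 L = 428.1426 in³ and 7.894 US qt = 455.8785 in³.
428.1426 + 455.8785 ≈ 884.0 in³.

884.0 cubic inches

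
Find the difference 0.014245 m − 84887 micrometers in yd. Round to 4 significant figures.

-0.07726 yards

0.014245 m = 0.0155785 yd and 84887 μm = 0.0928336 yd.
0.0155785 − 0.0928336 ≈ -0.07726 yd.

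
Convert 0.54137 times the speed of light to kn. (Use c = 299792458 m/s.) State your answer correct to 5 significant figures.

1 speed of light = 5.82750 × 10^8 kn.
Thus 0.54137 × 5.82750 × 10^8 ≈ 3.1548 × 10^8 kn.

3.1548 × 10^8 knots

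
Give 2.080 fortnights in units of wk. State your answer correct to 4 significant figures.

4.160 weeks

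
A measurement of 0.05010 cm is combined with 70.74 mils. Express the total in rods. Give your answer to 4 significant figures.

0.0004569 rods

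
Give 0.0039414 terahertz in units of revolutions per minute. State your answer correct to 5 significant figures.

1 THz = 6.00000e+13 rpm.
0.0039414 × 6.00000e+13 ≈ 2.3648e+11 rpm.

2.3648e+11 revolutions per minute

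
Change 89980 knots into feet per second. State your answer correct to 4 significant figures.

151900 feet per second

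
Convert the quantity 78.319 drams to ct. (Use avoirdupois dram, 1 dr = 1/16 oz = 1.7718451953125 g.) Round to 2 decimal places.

693.85 ct

1 dr = 8.85923 carats.
Thus 78.319 × 8.85923 ≈ 693.85 ct.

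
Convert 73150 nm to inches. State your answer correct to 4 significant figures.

0.002880 inches

1 nanometer = 3.93701e-8 in.
Thus 73150 × 3.93701e-8 ≈ 0.002880 in.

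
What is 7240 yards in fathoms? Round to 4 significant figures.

3620 fathom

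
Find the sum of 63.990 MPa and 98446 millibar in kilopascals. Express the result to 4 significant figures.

63.990 MPa = 63990.0 kPa and 98446 mbar = 9844.60 kPa.
63990.0 + 9844.60 ≈ 73830 kPa.

73830 kPa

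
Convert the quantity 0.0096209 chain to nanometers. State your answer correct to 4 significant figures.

1.935 × 10^8 nm

1 chain = 2.01168 × 10^10 nanometers.
Then 0.0096209 × 2.01168 × 10^10 ≈ 1.935 × 10^8 nm.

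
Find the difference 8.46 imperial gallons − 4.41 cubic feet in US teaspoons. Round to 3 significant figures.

-17500 US teaspoons

8.46 imp gal = 7802.91 US tsp and 4.41 ft³ = 25335.6 US tsp.
7802.91 − 25335.6 ≈ -17500 US tsp.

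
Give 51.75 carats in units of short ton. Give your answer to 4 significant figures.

1.141 × 10^-5 short ton

1 carat = 2.20462 × 10^-7 short ton.
So 51.75 × 2.20462 × 10^-7 ≈ 1.141 × 10^-5 short ton.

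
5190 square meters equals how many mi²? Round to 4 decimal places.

0.0020 mi²

1 square meter = 3.86102e-7 square miles.
5190 × 3.86102e-7 ≈ 0.0020 mi².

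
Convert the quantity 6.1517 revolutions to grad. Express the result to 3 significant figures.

2460 grad

1 rev = 400.000 gradians.
Then 6.1517 × 400.000 ≈ 2460 grad.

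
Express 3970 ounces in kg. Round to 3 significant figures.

113 kg

1 oz = 0.0283495 kg.
Thus 3970 × 0.0283495 ≈ 113 kg.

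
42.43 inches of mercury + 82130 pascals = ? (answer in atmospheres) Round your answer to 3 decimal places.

42.43 inHg = 1.41806 atm and 82130 Pa = 0.810560 atm.
1.41806 + 0.810560 ≈ 2.229 atm.

2.229 atm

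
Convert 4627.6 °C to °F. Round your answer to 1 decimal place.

8361.7 °F

°F = °C × 9/5 + 32.
Applying the formula gives 8361.7 °F.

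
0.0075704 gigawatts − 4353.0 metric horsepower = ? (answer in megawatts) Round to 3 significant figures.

4.37 MW

0.0075704 GW = 7.57040 MW and 4353.0 PS = 3.20163 MW.
7.57040 − 3.20163 ≈ 4.37 MW.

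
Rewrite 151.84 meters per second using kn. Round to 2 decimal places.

1 m/s = 1.94384 knots.
Thus 151.84 × 1.94384 ≈ 295.15 kn.

295.15 knots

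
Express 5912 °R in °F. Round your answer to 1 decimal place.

°R = °F + 459.67.
Applying the formula gives 5452.3 °F.

5452.3 °F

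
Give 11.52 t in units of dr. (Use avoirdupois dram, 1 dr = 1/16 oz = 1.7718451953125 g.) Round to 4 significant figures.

6.502 × 10^6 dr

1 metric ton = 564383 dr.
Thus 11.52 × 564383 ≈ 6.502 × 10^6 dr.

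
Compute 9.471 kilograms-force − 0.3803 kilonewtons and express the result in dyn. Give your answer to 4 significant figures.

-2.874 × 10^7 dyn

9.471 kgf = 9.28788 × 10^6 dyn and 0.3803 kN = 3.80300 × 10^7 dyn.
9.28788 × 10^6 − 3.80300 × 10^7 ≈ -2.874 × 10^7 dyn.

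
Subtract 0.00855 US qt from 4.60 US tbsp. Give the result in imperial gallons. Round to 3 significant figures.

0.0132 imp gal

4.60 US tbsp = 0.0149621 imp gal and 0.00855 US qt = 0.00177984 imp gal.
0.0149621 − 0.00177984 ≈ 0.0132 imp gal.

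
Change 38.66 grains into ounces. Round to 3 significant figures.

0.0884 oz

1 gr = 0.00228571 ounces.
38.66 × 0.00228571 ≈ 0.0884 oz.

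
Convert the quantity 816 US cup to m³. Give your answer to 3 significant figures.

0.193 m³

1 US cup = 0.000236588 m³.
Then 816 × 0.000236588 ≈ 0.193 m³.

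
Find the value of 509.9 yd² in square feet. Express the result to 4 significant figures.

4589 ft²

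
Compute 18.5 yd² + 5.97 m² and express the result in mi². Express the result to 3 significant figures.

18.5 yd² = 5.97237e-6 mi² and 5.97 m² = 2.30503e-6 mi².
5.97237e-6 + 2.30503e-6 ≈ 8.28e-6 mi².

8.28e-6 mi²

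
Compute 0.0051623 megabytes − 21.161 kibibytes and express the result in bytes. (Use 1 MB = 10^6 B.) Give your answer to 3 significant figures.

-16500 B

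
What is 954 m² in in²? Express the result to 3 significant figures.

1 square meter = 1550.00 in².
So 954 × 1550.00 ≈ 1.48e+6 in².

1.48e+6 in²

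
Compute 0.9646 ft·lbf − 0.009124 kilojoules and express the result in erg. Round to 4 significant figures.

0.9646 ft·lbf = 1.30782 × 10^7 erg and 0.009124 kJ = 9.12400 × 10^7 erg.
1.30782 × 10^7 − 9.12400 × 10^7 ≈ -7.816 × 10^7 erg.

-7.816 × 10^7 erg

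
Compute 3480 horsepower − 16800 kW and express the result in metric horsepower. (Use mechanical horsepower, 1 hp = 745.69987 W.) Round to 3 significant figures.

-19300 metric horsepower

3480 hp = 3528.27 PS and 16800 kW = 22841.6 PS.
3528.27 − 22841.6 ≈ -19300 PS.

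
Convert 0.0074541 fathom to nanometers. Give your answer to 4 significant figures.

1 fathom = 1.82880 × 10^9 nanometers.
So 0.0074541 × 1.82880 × 10^9 ≈ 1.363 × 10^7 nm.

1.363 × 10^7 nanometers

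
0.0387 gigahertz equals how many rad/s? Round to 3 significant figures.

2.43e+8 rad/s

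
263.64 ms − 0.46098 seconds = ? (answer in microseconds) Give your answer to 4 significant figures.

263.64 ms = 263640 μs and 0.46098 s = 460980 μs.
263640 − 460980 ≈ -197300 μs.

-197300 μs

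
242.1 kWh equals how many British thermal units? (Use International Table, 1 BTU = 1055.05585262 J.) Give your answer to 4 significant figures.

1 kilowatt-hour = 3412.14 British thermal units.
242.1 × 3412.14 ≈ 826100 BTU.

826100 BTU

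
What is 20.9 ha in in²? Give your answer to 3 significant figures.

3.24e+8 square inches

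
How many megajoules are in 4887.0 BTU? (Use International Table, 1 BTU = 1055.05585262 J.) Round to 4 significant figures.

5.156 MJ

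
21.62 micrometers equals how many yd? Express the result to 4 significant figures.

2.364e-5 yards

1 μm = 1.09361e-6 yd.
21.62 × 1.09361e-6 ≈ 2.364e-5 yd.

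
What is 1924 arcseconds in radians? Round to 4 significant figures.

0.009328 rad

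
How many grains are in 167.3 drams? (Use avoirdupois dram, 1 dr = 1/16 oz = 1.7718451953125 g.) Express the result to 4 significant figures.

1 dram = 27.34375 grains.
167.3 × 27.34375 ≈ 4575 gr.

4575 gr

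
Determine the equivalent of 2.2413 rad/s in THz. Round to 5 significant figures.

3.5671e-13 terahertz

1 rad/s = 1.59155e-13 terahertz.
2.2413 × 1.59155e-13 ≈ 3.5671e-13 THz.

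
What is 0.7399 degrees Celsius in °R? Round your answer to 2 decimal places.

°R = (°C + 273.15) × 9/5.
Applying the formula gives 493.00 °R.

493.00 degrees Rankine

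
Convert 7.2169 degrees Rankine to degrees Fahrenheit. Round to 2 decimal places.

°R = °F + 459.67.
Applying the formula gives -452.45 °F.

-452.45 °F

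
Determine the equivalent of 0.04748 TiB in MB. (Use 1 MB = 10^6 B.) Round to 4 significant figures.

52200 MB

1 tebibyte = 1.09951 × 10^6 MB.
Thus 0.04748 × 1.09951 × 10^6 ≈ 52200 MB.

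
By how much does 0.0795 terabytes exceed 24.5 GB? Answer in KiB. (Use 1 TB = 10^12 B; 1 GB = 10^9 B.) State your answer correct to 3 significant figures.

5.37 × 10^7 KiB

0.0795 TB = 7.76367 × 10^7 KiB and 24.5 GB = 2.39258 × 10^7 KiB.
7.76367 × 10^7 − 2.39258 × 10^7 ≈ 5.37 × 10^7 KiB.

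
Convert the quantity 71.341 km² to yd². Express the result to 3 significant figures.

1 km² = 1.19599 × 10^6 square yards.
71.341 × 1.19599 × 10^6 ≈ 8.53 × 10^7 yd².

8.53 × 10^7 yd²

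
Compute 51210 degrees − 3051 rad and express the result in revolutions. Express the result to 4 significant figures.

51210 ° = 142.250 rev and 3051 rad = 485.582 rev.
142.250 − 485.582 ≈ -343.3 rev.

-343.3 revolutions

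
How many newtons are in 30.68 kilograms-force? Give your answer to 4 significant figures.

1 kilogram-force = 9.80665 newtons.
So 30.68 × 9.80665 ≈ 300.9 N.

300.9 newtons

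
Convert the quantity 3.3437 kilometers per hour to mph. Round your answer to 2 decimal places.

2.08 mph

1 km/h = 0.621371 mph.
Then 3.3437 × 0.621371 ≈ 2.08 mph.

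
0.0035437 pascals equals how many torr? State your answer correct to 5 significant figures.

2.6580e-5 torr

1 pascal = 0.00750062 torr.
Then 0.0035437 × 0.00750062 ≈ 2.6580e-5 torr.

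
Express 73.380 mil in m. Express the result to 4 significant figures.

1 mil = 2.54000 × 10^-5 meters.
Then 73.380 × 2.54000 × 10^-5 ≈ 0.001864 m.

0.001864 m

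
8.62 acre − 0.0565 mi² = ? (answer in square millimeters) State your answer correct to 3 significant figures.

8.62 acre = 3.48839 × 10^10 mm² and 0.0565 mi² = 1.46334 × 10^11 mm².
3.48839 × 10^10 − 1.46334 × 10^11 ≈ -1.11 × 10^11 mm².

-1.11 × 10^11 mm²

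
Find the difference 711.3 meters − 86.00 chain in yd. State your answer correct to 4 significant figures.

-1114 yd

711.3 m = 777.887 yd and 86.00 chain = 1892.00 yd.
777.887 − 1892.00 ≈ -1114 yd.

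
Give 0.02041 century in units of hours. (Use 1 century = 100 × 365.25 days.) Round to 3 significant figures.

17900 hours

1 century = 876600 h.
Thus 0.02041 × 876600 ≈ 17900 h.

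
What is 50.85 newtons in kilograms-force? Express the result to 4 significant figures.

1 newton = 0.101972 kgf.
Thus 50.85 × 0.101972 ≈ 5.185 kgf.

5.185 kilograms-force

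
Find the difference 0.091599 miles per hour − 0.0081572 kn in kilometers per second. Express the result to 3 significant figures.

3.68 × 10^-5 km/s

0.091599 mph = 4.09484 × 10^-5 km/s and 0.0081572 kn = 4.19643 × 10^-6 km/s.
4.09484 × 10^-5 − 4.19643 × 10^-6 ≈ 3.68 × 10^-5 km/s.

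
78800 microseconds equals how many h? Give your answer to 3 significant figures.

2.19e-5 h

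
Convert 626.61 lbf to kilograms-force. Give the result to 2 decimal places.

1 lbf = 0.453592 kgf.
626.61 × 0.453592 ≈ 284.23 kgf.

284.23 kgf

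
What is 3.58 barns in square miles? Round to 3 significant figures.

1.38e-34 square miles

1 barn = 3.86102e-35 mi².
So 3.58 × 3.86102e-35 ≈ 1.38e-34 mi².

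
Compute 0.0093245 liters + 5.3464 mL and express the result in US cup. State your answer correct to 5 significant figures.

0.062010 US cups

0.0093245 L = 0.0394124 US cup and 5.3464 mL = 0.0225979 US cup.
0.0394124 + 0.0225979 ≈ 0.062010 US cup.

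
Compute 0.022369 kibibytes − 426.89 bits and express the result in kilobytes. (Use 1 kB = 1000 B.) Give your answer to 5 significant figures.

0.022369 KiB = 0.02290586 kB and 426.89 bit = 0.05336125 kB.
0.02290586 − 0.05336125 ≈ -0.030455 kB.

-0.030455 kilobytes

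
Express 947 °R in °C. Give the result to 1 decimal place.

253.0 degrees Celsius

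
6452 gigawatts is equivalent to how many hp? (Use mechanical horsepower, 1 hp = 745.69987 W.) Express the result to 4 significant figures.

8.652e+9 horsepower

1 GW = 1.34102e+6 hp.
6452 × 1.34102e+6 ≈ 8.652e+9 hp.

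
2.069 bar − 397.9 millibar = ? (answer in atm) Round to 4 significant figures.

1.649 atm

2.069 bar = 2.04194 atm and 397.9 mbar = 0.392697 atm.
2.04194 − 0.392697 ≈ 1.649 atm.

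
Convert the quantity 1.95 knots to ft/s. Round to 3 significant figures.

1 kn = 1.68781 ft/s.
So 1.95 × 1.68781 ≈ 3.29 ft/s.

3.29 ft/s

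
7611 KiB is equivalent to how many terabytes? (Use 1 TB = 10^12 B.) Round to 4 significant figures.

7.794e-6 TB

1 KiB = 1.02400e-9 TB.
Then 7611 × 1.02400e-9 ≈ 7.794e-6 TB.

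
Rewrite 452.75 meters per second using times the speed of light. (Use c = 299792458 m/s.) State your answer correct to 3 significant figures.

1 meter per second = 3.33564e-9 c.
452.75 × 3.33564e-9 ≈ 1.51e-6 c.

1.51e-6 c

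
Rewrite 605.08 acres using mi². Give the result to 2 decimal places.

0.95 mi²

1 acre = 0.00156250 mi².
So 605.08 × 0.00156250 ≈ 0.95 mi².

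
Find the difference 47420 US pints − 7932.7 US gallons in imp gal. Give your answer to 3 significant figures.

-1670 imperial gallons

47420 US pt = 4935.68 imp gal and 7932.7 US gal = 6605.35 imp gal.
4935.68 − 6605.35 ≈ -1670 imp gal.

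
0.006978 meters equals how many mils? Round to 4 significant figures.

1 meter = 39370.1 mils.
So 0.006978 × 39370.1 ≈ 274.7 mil.

274.7 mils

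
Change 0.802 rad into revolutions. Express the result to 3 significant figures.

0.128 revolutions

1 rad = 0.159155 rev.
So 0.802 × 0.159155 ≈ 0.128 rev.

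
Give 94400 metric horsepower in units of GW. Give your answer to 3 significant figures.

0.0694 gigawatts

1 PS = 7.35499 × 10^-7 GW.
Then 94400 × 7.35499 × 10^-7 ≈ 0.0694 GW.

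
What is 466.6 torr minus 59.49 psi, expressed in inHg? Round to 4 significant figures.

466.6 torr = 18.3701 inHg and 59.49 psi = 121.123 inHg.
18.3701 − 121.123 ≈ -102.8 inHg.

-102.8 inches of mercury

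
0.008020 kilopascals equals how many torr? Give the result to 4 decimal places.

1 kPa = 7.50062 torr.
0.008020 × 7.50062 ≈ 0.0602 torr.

0.0602 torr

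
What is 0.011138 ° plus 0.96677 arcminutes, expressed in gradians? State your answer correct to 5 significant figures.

0.030279 grad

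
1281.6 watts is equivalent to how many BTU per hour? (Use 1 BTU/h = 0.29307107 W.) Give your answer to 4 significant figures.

1 watt = 3.41214 BTU per hour.
1281.6 × 3.41214 ≈ 4373 BTU/h.

4373 BTU/h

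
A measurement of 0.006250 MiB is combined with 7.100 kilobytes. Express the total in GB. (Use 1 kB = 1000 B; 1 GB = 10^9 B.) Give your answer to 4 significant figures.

1.365e-5 GB

0.006250 MiB = 6.55360e-6 GB and 7.100 kB = 7.10000e-6 GB.
6.55360e-6 + 7.10000e-6 ≈ 1.365e-5 GB.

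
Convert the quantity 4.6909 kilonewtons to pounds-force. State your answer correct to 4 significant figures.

1055 lbf

1 kilonewton = 224.809 pounds-force.
Then 4.6909 × 224.809 ≈ 1055 lbf.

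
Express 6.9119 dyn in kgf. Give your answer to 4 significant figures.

7.048e-6 kilograms-force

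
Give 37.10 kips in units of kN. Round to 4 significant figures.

1 kip = 4.44822 kN.
Then 37.10 × 4.44822 ≈ 165.0 kN.

165.0 kN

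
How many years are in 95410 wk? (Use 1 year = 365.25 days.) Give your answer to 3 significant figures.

1 week = 0.0191650 yr.
Then 95410 × 0.0191650 ≈ 1830 yr.

1830 years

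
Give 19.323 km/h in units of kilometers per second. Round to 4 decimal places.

0.0054 kilometers per second

1 km/h = 0.000277778 kilometers per second.
So 19.323 × 0.000277778 ≈ 0.0054 km/s.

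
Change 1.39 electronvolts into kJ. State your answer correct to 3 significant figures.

2.23e-22 kJ

1 electronvolt = 1.60218e-22 kJ.
So 1.39 × 1.60218e-22 ≈ 2.23e-22 kJ.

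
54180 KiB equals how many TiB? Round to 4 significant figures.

5.046e-5 tebibytes

1 KiB = 9.31323e-10 TiB.
Thus 54180 × 9.31323e-10 ≈ 5.046e-5 TiB.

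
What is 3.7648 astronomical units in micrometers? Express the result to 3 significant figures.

5.63e+17 micrometers

1 au = 1.49598e+17 μm.
Thus 3.7648 × 1.49598e+17 ≈ 5.63e+17 μm.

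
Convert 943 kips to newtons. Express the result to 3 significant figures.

4.19 × 10^6 N

1 kip = 4448.22 newtons.
Thus 943 × 4448.22 ≈ 4.19 × 10^6 N.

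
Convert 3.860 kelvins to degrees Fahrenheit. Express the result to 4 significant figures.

-452.7 degrees Fahrenheit

K = (°F + 459.67) × 5/9.
Applying the formula gives -452.7 °F.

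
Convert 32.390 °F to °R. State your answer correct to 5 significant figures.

492.06 °R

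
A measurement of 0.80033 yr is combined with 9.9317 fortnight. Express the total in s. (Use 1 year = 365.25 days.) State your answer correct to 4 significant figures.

3.727e+7 seconds

0.80033 yr = 2.52565e+7 s and 9.9317 fortnight = 1.20134e+7 s.
2.52565e+7 + 1.20134e+7 ≈ 3.727e+7 s.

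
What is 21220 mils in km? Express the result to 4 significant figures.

1 mil = 2.54000 × 10^-8 kilometers.
21220 × 2.54000 × 10^-8 ≈ 0.0005390 km.

0.0005390 kilometers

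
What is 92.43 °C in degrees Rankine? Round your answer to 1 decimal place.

658.0 degrees Rankine

°R = (°C + 273.15) × 9/5.
Applying the formula gives 658.0 °R.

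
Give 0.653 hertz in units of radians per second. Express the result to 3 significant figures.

1 Hz = 6.28319 rad/s.
So 0.653 × 6.28319 ≈ 4.10 rad/s.

4.10 rad/s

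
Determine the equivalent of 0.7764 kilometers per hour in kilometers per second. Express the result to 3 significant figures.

0.000216 km/s

1 km/h = 0.000277778 kilometers per second.
0.7764 × 0.000277778 ≈ 0.000216 km/s.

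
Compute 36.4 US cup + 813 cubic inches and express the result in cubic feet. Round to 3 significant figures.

0.775 ft³

36.4 US cup = 0.304123 ft³ and 813 in³ = 0.470486 ft³.
0.304123 + 0.470486 ≈ 0.775 ft³.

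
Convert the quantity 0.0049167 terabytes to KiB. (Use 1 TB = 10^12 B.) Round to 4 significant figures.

4.801e+6 KiB

1 terabyte = 9.765625e+8 KiB.
Then 0.0049167 × 9.765625e+8 ≈ 4.801e+6 KiB.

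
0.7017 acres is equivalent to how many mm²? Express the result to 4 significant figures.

1 acre = 4.04686e+9 mm².
So 0.7017 × 4.04686e+9 ≈ 2.840e+9 mm².

2.840e+9 square millimeters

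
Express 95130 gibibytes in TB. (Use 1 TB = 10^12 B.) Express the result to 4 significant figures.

102.1 TB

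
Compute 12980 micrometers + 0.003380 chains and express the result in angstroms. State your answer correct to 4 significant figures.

8.097 × 10^8 angstroms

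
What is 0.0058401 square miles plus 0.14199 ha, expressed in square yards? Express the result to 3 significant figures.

19800 yd²

0.0058401 mi² = 18090.3 yd² and 0.14199 ha = 1698.19 yd².
18090.3 + 1698.19 ≈ 19800 yd².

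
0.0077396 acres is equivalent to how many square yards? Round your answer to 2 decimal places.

37.46 yd²

1 acre = 4840.00 square yards.
Then 0.0077396 × 4840.00 ≈ 37.46 yd².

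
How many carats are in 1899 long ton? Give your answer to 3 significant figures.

9.65 × 10^9 carats

1 long ton = 5.08023 × 10^6 ct.
Thus 1899 × 5.08023 × 10^6 ≈ 9.65 × 10^9 ct.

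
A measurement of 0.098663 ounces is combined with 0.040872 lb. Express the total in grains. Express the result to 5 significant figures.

329.27 gr

0.098663 oz = 43.1651 gr and 0.040872 lb = 286.104 gr.
43.1651 + 286.104 ≈ 329.27 gr.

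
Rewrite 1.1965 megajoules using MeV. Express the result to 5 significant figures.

1 MJ = 6.24151e+18 MeV.
Then 1.1965 × 6.24151e+18 ≈ 7.4680e+18 MeV.

7.4680e+18 megaelectronvolts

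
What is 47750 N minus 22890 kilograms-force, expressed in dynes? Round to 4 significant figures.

47750 N = 4.77500 × 10^9 dyn and 22890 kgf = 2.24474 × 10^10 dyn.
4.77500 × 10^9 − 2.24474 × 10^10 ≈ -1.767 × 10^10 dyn.

-1.767 × 10^10 dyn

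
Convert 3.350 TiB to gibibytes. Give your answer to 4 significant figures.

3430 GiB

1 TiB = 1024.00 GiB.
So 3.350 × 1024.00 ≈ 3430 GiB.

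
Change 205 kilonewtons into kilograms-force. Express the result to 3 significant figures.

1 kilonewton = 101.972 kgf.
205 × 101.972 ≈ 20900 kgf.

20900 kilograms-force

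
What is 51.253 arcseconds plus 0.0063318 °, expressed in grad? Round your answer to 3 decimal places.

0.023 grad

51.253 arcsec = 0.0158188 grad and 0.0063318 ° = 0.00703533 grad.
0.0158188 + 0.00703533 ≈ 0.023 grad.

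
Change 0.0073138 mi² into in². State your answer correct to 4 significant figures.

2.936 × 10^7 square inches

1 square mile = 4.01449 × 10^9 in².
Thus 0.0073138 × 4.01449 × 10^9 ≈ 2.936 × 10^7 in².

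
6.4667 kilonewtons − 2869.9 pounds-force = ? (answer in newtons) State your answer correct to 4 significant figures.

-6299 newtons

6.4667 kN = 6466.70 N and 2869.9 lbf = 12766.0 N.
6466.70 − 12766.0 ≈ -6299 N.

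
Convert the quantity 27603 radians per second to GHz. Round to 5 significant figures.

4.3932 × 10^-6 gigahertz

1 radian per second = 1.59155 × 10^-10 GHz.
So 27603 × 1.59155 × 10^-10 ≈ 4.3932 × 10^-6 GHz.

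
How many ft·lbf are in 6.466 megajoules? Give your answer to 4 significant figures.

1 megajoule = 737562 ft·lbf.
So 6.466 × 737562 ≈ 4.769 × 10^6 ft·lbf.

4.769 × 10^6 ft·lbf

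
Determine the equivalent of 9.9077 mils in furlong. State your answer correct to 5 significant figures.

1.2510 × 10^-6 furlong

1 mil = 1.26263 × 10^-7 furlong.
9.9077 × 1.26263 × 10^-7 ≈ 1.2510 × 10^-6 furlong.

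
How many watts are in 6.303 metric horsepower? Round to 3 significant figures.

4640 W

1 metric horsepower = 735.499 W.
So 6.303 × 735.499 ≈ 4640 W.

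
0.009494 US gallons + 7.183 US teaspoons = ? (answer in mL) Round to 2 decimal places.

0.009494 US gal = 35.9387 mL and 7.183 US tsp = 35.4044 mL.
35.9387 + 35.4044 ≈ 71.34 mL.

71.34 milliliters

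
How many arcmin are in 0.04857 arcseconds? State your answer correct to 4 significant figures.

0.0008095 arcminutes

1 arcsecond = 0.0166667 arcmin.
So 0.04857 × 0.0166667 ≈ 0.0008095 arcmin.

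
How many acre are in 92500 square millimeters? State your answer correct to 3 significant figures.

1 mm² = 2.47105 × 10^-10 acres.
Thus 92500 × 2.47105 × 10^-10 ≈ 2.29 × 10^-5 acre.

2.29 × 10^-5 acre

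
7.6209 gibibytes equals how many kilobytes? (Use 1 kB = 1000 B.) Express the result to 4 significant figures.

8.183e+6 kilobytes

1 gibibyte = 1.07374e+6 kB.
Thus 7.6209 × 1.07374e+6 ≈ 8.183e+6 kB.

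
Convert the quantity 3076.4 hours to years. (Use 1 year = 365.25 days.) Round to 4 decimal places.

1 hour = 0.000114077 years.
Thus 3076.4 × 0.000114077 ≈ 0.3509 yr.

0.3509 years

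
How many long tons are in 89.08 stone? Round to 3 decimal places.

0.557 long ton

1 stone = 0.00625000 long ton.
So 89.08 × 0.00625000 ≈ 0.557 long ton.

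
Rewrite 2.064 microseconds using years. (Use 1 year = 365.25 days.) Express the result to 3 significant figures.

1 μs = 3.16881e-14 years.
So 2.064 × 3.16881e-14 ≈ 6.54e-14 yr.

6.54e-14 years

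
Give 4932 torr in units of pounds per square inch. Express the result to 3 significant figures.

95.4 pounds per square inch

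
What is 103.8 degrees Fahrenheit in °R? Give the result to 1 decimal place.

°R = °F + 459.67.
Applying the formula gives 563.5 °R.

563.5 °R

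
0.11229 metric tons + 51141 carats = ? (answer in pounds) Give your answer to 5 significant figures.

270.11 lb

0.11229 t = 247.557 lb and 51141 ct = 22.5493 lb.
247.557 + 22.5493 ≈ 270.11 lb.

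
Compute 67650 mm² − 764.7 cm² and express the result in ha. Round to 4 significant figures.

67650 mm² = 6.76500 × 10^-6 ha and 764.7 cm² = 7.64700 × 10^-6 ha.
6.76500 × 10^-6 − 7.64700 × 10^-6 ≈ -8.820 × 10^-7 ha.

-8.820 × 10^-7 ha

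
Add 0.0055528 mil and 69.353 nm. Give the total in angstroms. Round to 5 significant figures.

2103.9 Å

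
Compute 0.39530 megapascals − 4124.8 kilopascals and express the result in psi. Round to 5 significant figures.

-540.92 psi

0.39530 MPa = 57.3334 psi and 4124.8 kPa = 598.252 psi.
57.3334 − 598.252 ≈ -540.92 psi.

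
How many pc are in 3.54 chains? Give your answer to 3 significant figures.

2.31e-15 parsecs

1 chain = 6.51941e-16 pc.
3.54 × 6.51941e-16 ≈ 2.31e-15 pc.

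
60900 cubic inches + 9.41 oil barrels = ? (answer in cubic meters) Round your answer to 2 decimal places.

2.49 m³

60900 in³ = 0.997972 m³ and 9.41 bbl = 1.49607 m³.
0.997972 + 1.49607 ≈ 2.49 m³.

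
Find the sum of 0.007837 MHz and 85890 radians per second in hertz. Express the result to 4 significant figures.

0.007837 MHz = 7837.00 Hz and 85890 rad/s = 13669.8 Hz.
7837.00 + 13669.8 ≈ 21510 Hz.

21510 Hz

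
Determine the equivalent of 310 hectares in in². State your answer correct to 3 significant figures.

4.81e+9 in²

1 ha = 1.550003e+7 in².
310 × 1.550003e+7 ≈ 4.81e+9 in².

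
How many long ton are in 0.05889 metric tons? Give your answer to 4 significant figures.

0.05796 long tons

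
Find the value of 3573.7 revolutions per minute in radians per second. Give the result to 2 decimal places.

1 revolution per minute = 0.104720 rad/s.
Then 3573.7 × 0.104720 ≈ 374.24 rad/s.

374.24 rad/s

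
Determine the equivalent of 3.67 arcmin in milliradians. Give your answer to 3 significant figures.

1 arcmin = 0.290888 mrad.
Thus 3.67 × 0.290888 ≈ 1.07 mrad.

1.07 mrad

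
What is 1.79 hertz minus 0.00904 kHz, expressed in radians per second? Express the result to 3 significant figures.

-45.6 rad/s

1.79 Hz = 11.2469 rad/s and 0.00904 kHz = 56.8000 rad/s.
11.2469 − 56.8000 ≈ -45.6 rad/s.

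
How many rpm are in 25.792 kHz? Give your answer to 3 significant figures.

1.55 × 10^6 rpm

1 kilohertz = 60000.0 revolutions per minute.
25.792 × 60000.0 ≈ 1.55 × 10^6 rpm.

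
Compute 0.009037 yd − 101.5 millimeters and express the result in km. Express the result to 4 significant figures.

-9.324e-5 km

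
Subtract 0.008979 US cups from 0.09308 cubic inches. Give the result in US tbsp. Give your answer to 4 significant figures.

-0.04051 US tbsp

0.09308 in³ = 0.103154 US tbsp and 0.008979 US cup = 0.143664 US tbsp.
0.103154 − 0.143664 ≈ -0.04051 US tbsp.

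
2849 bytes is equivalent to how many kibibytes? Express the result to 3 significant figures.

2.78 KiB

1 byte = 0.0009765625 KiB.
Then 2849 × 0.0009765625 ≈ 2.78 KiB.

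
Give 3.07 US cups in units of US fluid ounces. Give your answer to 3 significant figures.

1 US cup = 8.00000 US fluid ounces.
3.07 × 8.00000 ≈ 24.6 US fl oz.

24.6 US fl oz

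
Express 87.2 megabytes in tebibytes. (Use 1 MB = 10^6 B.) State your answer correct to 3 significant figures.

1 MB = 9.09495 × 10^-7 tebibytes.
Thus 87.2 × 9.09495 × 10^-7 ≈ 7.93 × 10^-5 TiB.

7.93 × 10^-5 TiB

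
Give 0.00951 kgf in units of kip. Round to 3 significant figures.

1 kgf = 0.00220462 kip.
So 0.00951 × 0.00220462 ≈ 2.10 × 10^-5 kip.

2.10 × 10^-5 kips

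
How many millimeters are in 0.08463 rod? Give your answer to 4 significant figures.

425.6 mm

1 rod = 5029.20 mm.
0.08463 × 5029.20 ≈ 425.6 mm.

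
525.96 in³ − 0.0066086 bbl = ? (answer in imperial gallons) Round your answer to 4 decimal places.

1.6648 imp gal

525.96 in³ = 1.89590 imp gal and 0.0066086 bbl = 0.231118 imp gal.
1.89590 − 0.231118 ≈ 1.6648 imp gal.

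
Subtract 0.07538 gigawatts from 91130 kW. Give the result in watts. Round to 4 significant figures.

1.575 × 10^7 W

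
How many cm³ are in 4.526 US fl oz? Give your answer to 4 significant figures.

133.8 cubic centimeters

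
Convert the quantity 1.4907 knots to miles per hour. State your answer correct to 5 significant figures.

1 kn = 1.15078 miles per hour.
Then 1.4907 × 1.15078 ≈ 1.7155 mph.

1.7155 mph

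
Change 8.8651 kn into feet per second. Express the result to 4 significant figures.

1 knot = 1.68781 ft/s.
Then 8.8651 × 1.68781 ≈ 14.96 ft/s.

14.96 feet per second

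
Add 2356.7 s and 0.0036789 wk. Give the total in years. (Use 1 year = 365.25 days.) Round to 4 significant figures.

0.0001452 years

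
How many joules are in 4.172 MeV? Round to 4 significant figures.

6.684 × 10^-13 J

1 megaelectronvolt = 1.60218 × 10^-13 joules.
So 4.172 × 1.60218 × 10^-13 ≈ 6.684 × 10^-13 J.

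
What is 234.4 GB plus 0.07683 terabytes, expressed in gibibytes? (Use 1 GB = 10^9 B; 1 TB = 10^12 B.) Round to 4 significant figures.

234.4 GB = 218.302 GiB and 0.07683 TB = 71.5535 GiB.
218.302 + 71.5535 ≈ 289.9 GiB.

289.9 GiB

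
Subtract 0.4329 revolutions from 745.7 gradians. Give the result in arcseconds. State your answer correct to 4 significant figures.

745.7 grad = 2.41607e+6 arcsec and 0.4329 rev = 561038 arcsec.
2.41607e+6 − 561038 ≈ 1.855e+6 arcsec.

1.855e+6 arcseconds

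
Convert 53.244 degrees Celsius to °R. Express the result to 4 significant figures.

°R = (°C + 273.15) × 9/5.
Applying the formula gives 587.5 °R.

587.5 °R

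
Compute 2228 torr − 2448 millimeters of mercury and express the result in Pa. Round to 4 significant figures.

-29330 Pa

2228 torr = 297042 Pa and 2448 mmHg = 326373 Pa.
297042 − 326373 ≈ -29330 Pa.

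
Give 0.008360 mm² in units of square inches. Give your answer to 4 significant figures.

1 mm² = 0.00155000 square inches.
0.008360 × 0.00155000 ≈ 1.296 × 10^-5 in².

1.296 × 10^-5 square inches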